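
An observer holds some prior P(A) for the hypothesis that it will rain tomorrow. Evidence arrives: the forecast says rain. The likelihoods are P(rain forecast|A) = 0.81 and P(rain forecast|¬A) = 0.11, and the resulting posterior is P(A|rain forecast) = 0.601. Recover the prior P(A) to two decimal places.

Bayes' rule in odds form gives O(A|E) = O(A)·[P(E|A)/P(E|¬A)], hence O(A) = O(A|E)/LR.
Posterior odds = 0.601/(1−0.601) = 1.5063. LR = 0.81/0.11 = 7.3636.
Prior odds = 1.5063/7.3636 = 0.2046, so P(A) = 0.2046/(1+0.2046) ≈ 0.17.

P(A) = 0.17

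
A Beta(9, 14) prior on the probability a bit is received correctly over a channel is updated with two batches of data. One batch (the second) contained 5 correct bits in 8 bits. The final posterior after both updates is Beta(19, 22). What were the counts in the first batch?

5 correct bits and 5 errors

Sequential conjugate updates are equivalent to a single update on the pooled data, so total successes = posterior α − prior α and total failures = posterior β − prior β.
Total across both batches: 19−9=10 correct bits, 22−14=8 errors.
Subtract the second batch: 10−5=5 correct bits and 8−3=5 errors.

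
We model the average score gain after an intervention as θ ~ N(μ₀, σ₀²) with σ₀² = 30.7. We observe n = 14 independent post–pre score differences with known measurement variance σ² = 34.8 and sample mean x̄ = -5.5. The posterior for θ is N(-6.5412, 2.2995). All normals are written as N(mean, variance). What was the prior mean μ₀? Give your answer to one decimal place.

μ₀ = -19.4

The posterior mean is a precision-weighted average: μ_n = (τ₀μ₀ + τ_data·x̄)/(τ₀+τ_data), with τ₀=1/σ₀² and τ_data=n/σ².
Here τ₀ = 1/30.7 = 0.032573 and τ_data = 14/34.8 = 0.402299, so τ_n = 0.434872.
Rearranging for μ₀: μ₀ = (μ_n·τ_n − τ_data·x̄)/τ₀ = (-6.5412·0.434872 − 0.402299·-5.5) / 0.032573 = -0.631940/0.032573 ≈ -19.4.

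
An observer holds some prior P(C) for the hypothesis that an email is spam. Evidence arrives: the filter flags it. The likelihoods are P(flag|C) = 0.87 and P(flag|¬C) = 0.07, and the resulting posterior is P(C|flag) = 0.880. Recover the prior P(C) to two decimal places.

In odds form, posterior odds = prior odds × likelihood ratio, so prior odds = posterior odds ÷ LR.
Posterior odds = 0.880/(1−0.880) = 7.3333. LR = 0.87/0.07 = 12.4286.
Prior odds = 7.3333/12.4286 = 0.5900, so P(C) = 0.5900/(1+0.5900) ≈ 0.37.

P(C) = 0.37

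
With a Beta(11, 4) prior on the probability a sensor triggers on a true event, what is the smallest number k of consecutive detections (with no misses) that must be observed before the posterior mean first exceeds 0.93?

k = 43

After k detections and 0 misses the posterior is Beta(11+k, 4), with mean (11+k)/(11+4+k).
Set (11+k)/(15+k) > 0.93 and solve: k > (0.93·15 − 11)/(1 − 0.93) = 42.143.
The smallest integer exceeding 42.143 is 43, and checking k=43: (54)/(58) = 0.9310 > 0.93.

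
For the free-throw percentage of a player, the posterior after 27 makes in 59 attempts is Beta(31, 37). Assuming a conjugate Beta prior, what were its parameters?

Beta(4, 5)

Beta is conjugate to the binomial likelihood: posterior = Beta(α+s, β+f).
So α = 31 − 27 = 4 and β = 37 − 32 = 5.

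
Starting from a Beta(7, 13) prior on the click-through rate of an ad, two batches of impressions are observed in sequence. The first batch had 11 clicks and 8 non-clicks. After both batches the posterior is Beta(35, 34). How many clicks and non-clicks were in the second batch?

Because Beta–binomial updating is additive in the counts, the combined data contributed (α_post−α_prior, β_post−β_prior) successes and failures.
Total across both batches: 35−7=28 clicks, 34−13=21 non-clicks.
Subtract the first batch: 28−11=17 clicks and 21−8=13 non-clicks.

17 clicks and 13 non-clicks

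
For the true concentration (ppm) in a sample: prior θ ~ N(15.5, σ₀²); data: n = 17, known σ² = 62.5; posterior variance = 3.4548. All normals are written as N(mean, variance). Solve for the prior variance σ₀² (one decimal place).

Posterior precision equals prior precision plus data precision: 1/σ_n² = 1/σ₀² + n/σ².
So 1/σ₀² = 1/3.4548 − 17/62.5 = 0.289452 − 0.272000 = 0.017452.
Hence σ₀² = 1/0.017452 ≈ 57.3.

σ₀² = 57.3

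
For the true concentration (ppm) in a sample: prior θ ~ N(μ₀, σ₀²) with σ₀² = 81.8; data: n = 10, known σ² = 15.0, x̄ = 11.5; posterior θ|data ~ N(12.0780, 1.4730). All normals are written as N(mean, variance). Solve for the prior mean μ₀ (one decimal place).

μ₀ = 43.6

With known observation variance, the Normal–Normal posterior has precision τ_n = τ₀ + n/σ² and mean μ_n = (τ₀μ₀ + (n/σ²)x̄)/τ_n.
Here τ₀ = 1/81.8 = 0.012225 and τ_data = 10/15.0 = 0.666667, so τ_n = 0.678892.
Rearranging for μ₀: μ₀ = (μ_n·τ_n − τ_data·x̄)/τ₀ = (12.0780·0.678892 − 0.666667·11.5) / 0.012225 = 0.532987/0.012225 ≈ 43.6.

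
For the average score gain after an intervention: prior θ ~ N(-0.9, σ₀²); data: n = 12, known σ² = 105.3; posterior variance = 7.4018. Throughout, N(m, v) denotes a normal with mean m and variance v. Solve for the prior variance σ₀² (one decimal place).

For the Normal–Normal model with known σ², precisions add: τ_n = τ₀ + n/σ².
So 1/σ₀² = 1/7.4018 − 12/105.3 = 0.135102 − 0.113960 = 0.021142.
Hence σ₀² = 1/0.021142 ≈ 47.3.

σ₀² = 47.3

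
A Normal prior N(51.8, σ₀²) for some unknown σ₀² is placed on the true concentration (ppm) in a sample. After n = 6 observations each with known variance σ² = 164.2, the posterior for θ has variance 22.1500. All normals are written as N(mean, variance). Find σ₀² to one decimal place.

σ₀² = 116.2

For the Normal–Normal model with known σ², precisions add: τ_n = τ₀ + n/σ².
So 1/σ₀² = 1/22.1500 − 6/164.2 = 0.045147 − 0.036541 = 0.008606.
Hence σ₀² = 1/0.008606 ≈ 116.2.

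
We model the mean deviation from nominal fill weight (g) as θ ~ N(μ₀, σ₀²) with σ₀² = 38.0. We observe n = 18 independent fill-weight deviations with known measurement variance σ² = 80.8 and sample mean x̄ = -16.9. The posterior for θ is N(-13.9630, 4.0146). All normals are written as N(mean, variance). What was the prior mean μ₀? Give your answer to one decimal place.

μ₀ = 10.9

With known observation variance, the Normal–Normal posterior has precision τ_n = τ₀ + n/σ² and mean μ_n = (τ₀μ₀ + (n/σ²)x̄)/τ_n.
Here τ₀ = 1/38.0 = 0.026316 and τ_data = 18/80.8 = 0.222772, so τ_n = 0.249088.
Rearranging for μ₀: μ₀ = (μ_n·τ_n − τ_data·x̄)/τ₀ = (-13.9630·0.249088 − 0.222772·-16.9) / 0.026316 = 0.286831/0.026316 ≈ 10.9.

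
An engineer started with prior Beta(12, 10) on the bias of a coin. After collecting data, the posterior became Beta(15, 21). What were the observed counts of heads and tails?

A Beta(a, b) prior with s successes and f failures in binomial data gives a Beta(a+s, b+f) posterior.
Match parameters: s=15−12=3, f=21−10=11.

3 heads and 11 tails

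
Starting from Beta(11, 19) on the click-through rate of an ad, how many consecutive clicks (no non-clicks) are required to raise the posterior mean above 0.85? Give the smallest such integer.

After k clicks and 0 non-clicks the posterior is Beta(11+k, 19), with mean (11+k)/(11+19+k).
Set (11+k)/(30+k) > 0.85 and solve: k > (0.85·30 − 11)/(1 − 0.85) = 96.667.
The smallest integer exceeding 96.667 is 97, and checking k=97: (108)/(127) = 0.8504 > 0.85.

k = 97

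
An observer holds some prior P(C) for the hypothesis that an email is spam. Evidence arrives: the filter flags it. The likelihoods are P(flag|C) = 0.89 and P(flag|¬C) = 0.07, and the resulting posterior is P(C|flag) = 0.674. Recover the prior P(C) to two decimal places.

P(C) = 0.14

Bayes' rule in odds form gives O(C|E) = O(C)·[P(E|C)/P(E|¬C)], hence O(C) = O(C|E)/LR.
Posterior odds = 0.674/(1−0.674) = 2.0675. LR = 0.89/0.07 = 12.7143.
Prior odds = 2.0675/12.7143 = 0.1626, so P(C) = 0.1626/(1+0.1626) ≈ 0.14.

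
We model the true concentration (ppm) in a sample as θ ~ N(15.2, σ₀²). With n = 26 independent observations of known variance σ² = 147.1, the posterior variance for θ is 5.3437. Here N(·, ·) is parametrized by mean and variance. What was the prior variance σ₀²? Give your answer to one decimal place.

σ₀² = 96.3

For the Normal–Normal model with known σ², precisions add: τ_n = τ₀ + n/σ².
So 1/σ₀² = 1/5.3437 − 26/147.1 = 0.187136 − 0.176751 = 0.010385.
Hence σ₀² = 1/0.010385 ≈ 96.3.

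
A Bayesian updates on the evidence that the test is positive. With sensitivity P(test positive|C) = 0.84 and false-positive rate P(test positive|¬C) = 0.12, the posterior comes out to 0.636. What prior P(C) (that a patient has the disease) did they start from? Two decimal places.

In odds form, posterior odds = prior odds × likelihood ratio, so prior odds = posterior odds ÷ LR.
Posterior odds = 0.636/(1−0.636) = 1.7473. LR = 0.84/0.12 = 7.0000.
Prior odds = 1.7473/7.0000 = 0.2496, so P(C) = 0.2496/(1+0.2496) ≈ 0.20.

P(C) = 0.20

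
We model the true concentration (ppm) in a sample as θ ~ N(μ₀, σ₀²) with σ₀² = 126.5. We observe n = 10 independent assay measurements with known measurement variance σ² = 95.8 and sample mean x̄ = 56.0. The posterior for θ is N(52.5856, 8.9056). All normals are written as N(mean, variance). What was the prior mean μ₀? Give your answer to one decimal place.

μ₀ = 7.5

With known observation variance, the Normal–Normal posterior has precision τ_n = τ₀ + n/σ² and mean μ_n = (τ₀μ₀ + (n/σ²)x̄)/τ_n.
Here τ₀ = 1/126.5 = 0.007905 and τ_data = 10/95.8 = 0.104384, so τ_n = 0.112289.
Rearranging for μ₀: μ₀ = (μ_n·τ_n − τ_data·x̄)/τ₀ = (52.5856·0.112289 − 0.104384·56.0) / 0.007905 = 0.059280/0.007905 ≈ 7.5.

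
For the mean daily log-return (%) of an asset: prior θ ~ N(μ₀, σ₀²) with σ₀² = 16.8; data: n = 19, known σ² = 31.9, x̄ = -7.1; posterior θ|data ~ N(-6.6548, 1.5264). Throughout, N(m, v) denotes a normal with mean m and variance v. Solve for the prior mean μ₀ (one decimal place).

μ₀ = -2.2

With known observation variance, the Normal–Normal posterior has precision τ_n = τ₀ + n/σ² and mean μ_n = (τ₀μ₀ + (n/σ²)x̄)/τ_n.
Here τ₀ = 1/16.8 = 0.059524 and τ_data = 19/31.9 = 0.595611, so τ_n = 0.655135.
Rearranging for μ₀: μ₀ = (μ_n·τ_n − τ_data·x̄)/τ₀ = (-6.6548·0.655135 − 0.595611·-7.1) / 0.059524 = -0.130954/0.059524 ≈ -2.2.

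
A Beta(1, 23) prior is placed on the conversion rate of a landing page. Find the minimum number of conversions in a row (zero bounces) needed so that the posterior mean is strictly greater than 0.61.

k = 35

After k conversions and 0 bounces the posterior is Beta(1+k, 23), with mean (1+k)/(1+23+k).
Set (1+k)/(24+k) > 0.61 and solve: k > (0.61·24 − 1)/(1 − 0.61) = 34.974.
The smallest integer exceeding 34.974 is 35.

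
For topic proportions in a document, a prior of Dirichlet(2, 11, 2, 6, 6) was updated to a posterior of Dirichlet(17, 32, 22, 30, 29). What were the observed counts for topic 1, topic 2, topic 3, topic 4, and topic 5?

counts (15, 21, 20, 24, 23)

For a Dirichlet(α) prior with multinomial counts c, the posterior is Dirichlet(α + c) componentwise.
Counts are posterior − prior componentwise: 17−2=15, 32−11=21, 22−2=20, 30−6=24, 29−6=23.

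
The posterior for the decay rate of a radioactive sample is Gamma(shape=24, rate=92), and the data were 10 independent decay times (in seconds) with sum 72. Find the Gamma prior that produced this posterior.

Gamma–exponential conjugacy: posterior shape = α + n, posterior rate = β + Σtᵢ.
So α = 24 − 10 = 14 and β = 92 − 72 = 20.

Gamma(shape=14, rate=20)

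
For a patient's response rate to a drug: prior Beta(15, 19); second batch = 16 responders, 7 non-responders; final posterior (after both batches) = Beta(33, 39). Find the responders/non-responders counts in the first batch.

2 responders and 13 non-responders

Because Beta–binomial updating is additive in the counts, the combined data contributed (α_post−α_prior, β_post−β_prior) successes and failures.
Total across both batches: 33−15=18 responders, 39−19=20 non-responders.
Subtract the second batch: 18−16=2 responders and 20−7=13 non-responders.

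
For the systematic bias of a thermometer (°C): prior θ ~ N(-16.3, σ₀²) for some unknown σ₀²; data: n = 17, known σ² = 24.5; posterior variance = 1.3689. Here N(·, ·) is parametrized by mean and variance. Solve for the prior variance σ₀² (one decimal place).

Posterior precision equals prior precision plus data precision: 1/σ_n² = 1/σ₀² + n/σ².
So 1/σ₀² = 1/1.3689 − 17/24.5 = 0.730514 − 0.693878 = 0.036636.
Hence σ₀² = 1/0.036636 ≈ 27.3.

σ₀² = 27.3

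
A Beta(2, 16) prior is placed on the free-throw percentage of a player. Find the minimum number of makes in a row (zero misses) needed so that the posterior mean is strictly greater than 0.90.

k = 143

After k makes and 0 misses the posterior is Beta(2+k, 16), with mean (2+k)/(2+16+k).
Set (2+k)/(18+k) > 0.90 and solve: k > (0.90·18 − 2)/(1 − 0.90) = 142.000.
The smallest integer exceeding 142.000 is 143.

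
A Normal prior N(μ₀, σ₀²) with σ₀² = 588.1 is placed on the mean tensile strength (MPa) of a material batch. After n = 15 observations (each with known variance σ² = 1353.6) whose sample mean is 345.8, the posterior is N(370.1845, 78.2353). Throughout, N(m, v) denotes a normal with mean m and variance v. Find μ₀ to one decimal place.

μ₀ = 529.1

With known observation variance, the Normal–Normal posterior has precision τ_n = τ₀ + n/σ² and mean μ_n = (τ₀μ₀ + (n/σ²)x̄)/τ_n.
Here τ₀ = 1/588.1 = 0.001700 and τ_data = 15/1353.6 = 0.011082, so τ_n = 0.012782.
Rearranging for μ₀: μ₀ = (μ_n·τ_n − τ_data·x̄)/τ₀ = (370.1845·0.012782 − 0.011082·345.8) / 0.001700 = 0.899543/0.001700 ≈ 529.1.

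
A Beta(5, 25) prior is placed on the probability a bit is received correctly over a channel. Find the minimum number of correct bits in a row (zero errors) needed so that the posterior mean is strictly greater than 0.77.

k = 79

After k correct bits and 0 errors the posterior is Beta(5+k, 25), with mean (5+k)/(5+25+k).
Set (5+k)/(30+k) > 0.77 and solve: k > (0.77·30 − 5)/(1 − 0.77) = 78.696.
The smallest integer exceeding 78.696 is 79.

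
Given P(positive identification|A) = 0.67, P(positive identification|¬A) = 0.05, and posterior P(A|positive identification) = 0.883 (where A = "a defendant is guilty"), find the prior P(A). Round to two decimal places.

P(A) = 0.36

Bayes' rule in odds form gives O(A|E) = O(A)·[P(E|A)/P(E|¬A)], hence O(A) = O(A|E)/LR.
Posterior odds = 0.883/(1−0.883) = 7.5470. LR = 0.67/0.05 = 13.4000.
Prior odds = 7.5470/13.4000 = 0.5632, so P(A) = 0.5632/(1+0.5632) ≈ 0.36.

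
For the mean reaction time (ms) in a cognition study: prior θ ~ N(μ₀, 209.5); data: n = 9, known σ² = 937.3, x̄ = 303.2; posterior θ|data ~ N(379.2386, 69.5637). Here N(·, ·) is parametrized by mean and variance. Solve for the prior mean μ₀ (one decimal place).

μ₀ = 532.2

The posterior mean is a precision-weighted average: μ_n = (τ₀μ₀ + τ_data·x̄)/(τ₀+τ_data), with τ₀=1/σ₀² and τ_data=n/σ².
Here τ₀ = 1/209.5 = 0.004773 and τ_data = 9/937.3 = 0.009602, so τ_n = 0.014375.
Rearranging for μ₀: μ₀ = (μ_n·τ_n − τ_data·x̄)/τ₀ = (379.2386·0.014375 − 0.009602·303.2) / 0.004773 = 2.540228/0.004773 ≈ 532.2.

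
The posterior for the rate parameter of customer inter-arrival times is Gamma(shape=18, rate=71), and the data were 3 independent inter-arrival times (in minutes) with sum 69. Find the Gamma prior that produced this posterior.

Gamma(shape=15, rate=2)

Gamma–exponential conjugacy: posterior shape = α + n, posterior rate = β + Σtᵢ.
So α = 18 − 3 = 15 and β = 71 − 69 = 2.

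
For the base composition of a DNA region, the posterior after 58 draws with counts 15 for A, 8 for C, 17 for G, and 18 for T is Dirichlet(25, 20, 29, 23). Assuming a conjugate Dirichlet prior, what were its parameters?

For a Dirichlet(α) prior with multinomial counts c, the posterior is Dirichlet(α + c) componentwise.
Subtract each count from the matching posterior parameter: 25−15=10, 20−8=12, 29−17=12, 23−18=5.

Dirichlet(10, 12, 12, 5)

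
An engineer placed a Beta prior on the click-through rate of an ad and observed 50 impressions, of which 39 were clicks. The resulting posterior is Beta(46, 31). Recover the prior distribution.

Beta is conjugate to the binomial likelihood: posterior = Beta(α+s, β+f).
Subtract the data counts: 46−39=7, 31−11=20.

Beta(7, 20)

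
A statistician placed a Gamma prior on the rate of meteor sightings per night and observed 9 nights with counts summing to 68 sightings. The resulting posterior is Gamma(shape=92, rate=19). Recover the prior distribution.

Gamma(shape=24, rate=10)

Gamma–Poisson conjugacy: posterior shape = α + Σxᵢ, posterior rate = β + n.
So α = 92 − 68 = 24 and β = 19 − 9 = 10.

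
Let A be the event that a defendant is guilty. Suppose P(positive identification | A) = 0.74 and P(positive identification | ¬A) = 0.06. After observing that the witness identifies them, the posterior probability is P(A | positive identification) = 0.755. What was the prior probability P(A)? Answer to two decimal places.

In odds form, posterior odds = prior odds × likelihood ratio, so prior odds = posterior odds ÷ LR.
Posterior odds = 0.755/(1−0.755) = 3.0816. LR = 0.74/0.06 = 12.3333.
Prior odds = 3.0816/12.3333 = 0.2499, so P(A) = 0.2499/(1+0.2499) ≈ 0.20.

P(A) = 0.20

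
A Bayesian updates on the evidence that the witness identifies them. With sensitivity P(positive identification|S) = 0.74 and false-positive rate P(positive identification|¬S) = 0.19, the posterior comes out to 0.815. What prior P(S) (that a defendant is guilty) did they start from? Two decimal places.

Bayes' rule in odds form gives O(S|E) = O(S)·[P(E|S)/P(E|¬S)], hence O(S) = O(S|E)/LR.
Posterior odds = 0.815/(1−0.815) = 4.4054. LR = 0.74/0.19 = 3.8947.
Prior odds = 4.4054/3.8947 = 1.1311, so P(S) = 1.1311/(1+1.1311) ≈ 0.53.

P(S) = 0.53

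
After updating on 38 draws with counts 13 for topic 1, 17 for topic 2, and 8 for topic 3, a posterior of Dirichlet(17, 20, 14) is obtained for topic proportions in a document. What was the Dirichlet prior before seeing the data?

For a Dirichlet(α) prior with multinomial counts c, the posterior is Dirichlet(α + c) componentwise.
Subtract each count from the matching posterior parameter: 17−13=4, 20−17=3, 14−8=6.

Dirichlet(4, 3, 6)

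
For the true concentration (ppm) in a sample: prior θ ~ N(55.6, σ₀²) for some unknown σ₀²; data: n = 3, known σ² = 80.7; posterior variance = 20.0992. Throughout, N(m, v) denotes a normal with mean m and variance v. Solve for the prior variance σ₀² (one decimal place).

σ₀² = 79.5

Posterior precision equals prior precision plus data precision: 1/σ_n² = 1/σ₀² + n/σ².
So 1/σ₀² = 1/20.0992 − 3/80.7 = 0.049753 − 0.037175 = 0.012578.
Hence σ₀² = 1/0.012578 ≈ 79.5.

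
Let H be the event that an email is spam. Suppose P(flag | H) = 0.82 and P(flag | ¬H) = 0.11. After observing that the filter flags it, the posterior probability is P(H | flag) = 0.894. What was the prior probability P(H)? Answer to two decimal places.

In odds form, posterior odds = prior odds × likelihood ratio, so prior odds = posterior odds ÷ LR.
Posterior odds = 0.894/(1−0.894) = 8.4340. LR = 0.82/0.11 = 7.4545.
Prior odds = 8.4340/7.4545 = 1.1314, so P(H) = 1.1314/(1+1.1314) ≈ 0.53.

P(H) = 0.53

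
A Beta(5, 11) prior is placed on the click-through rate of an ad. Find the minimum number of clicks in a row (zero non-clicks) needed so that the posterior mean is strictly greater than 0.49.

k = 6

After k clicks and 0 non-clicks the posterior is Beta(5+k, 11), with mean (5+k)/(5+11+k).
Set (5+k)/(16+k) > 0.49 and solve: k > (0.49·16 − 5)/(1 − 0.49) = 5.569.
The smallest integer exceeding 5.569 is 6, and checking k=6: (11)/(22) = 0.5000 > 0.49.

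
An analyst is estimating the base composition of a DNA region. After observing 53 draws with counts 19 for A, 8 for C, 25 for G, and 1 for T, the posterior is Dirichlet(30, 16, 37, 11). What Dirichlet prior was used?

Dirichlet(11, 8, 12, 10)

For a Dirichlet(α) prior with multinomial counts c, the posterior is Dirichlet(α + c) componentwise.
Subtract each count from the matching posterior parameter: 30−19=11, 16−8=8, 37−25=12, 11−1=10.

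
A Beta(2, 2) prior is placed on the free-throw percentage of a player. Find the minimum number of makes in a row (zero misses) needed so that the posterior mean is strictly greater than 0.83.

k = 8

After k makes and 0 misses the posterior is Beta(2+k, 2), with mean (2+k)/(2+2+k).
Set (2+k)/(4+k) > 0.83 and solve: k > (0.83·4 − 2)/(1 − 0.83) = 7.765.
The smallest integer exceeding 7.765 is 8, and checking k=8: (10)/(12) = 0.8333 > 0.83.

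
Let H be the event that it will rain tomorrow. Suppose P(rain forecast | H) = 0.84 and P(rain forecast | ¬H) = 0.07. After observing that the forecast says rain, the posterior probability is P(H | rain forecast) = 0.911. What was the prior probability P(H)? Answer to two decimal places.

Bayes' rule in odds form gives O(H|E) = O(H)·[P(E|H)/P(E|¬H)], hence O(H) = O(H|E)/LR.
Posterior odds = 0.911/(1−0.911) = 10.2360. LR = 0.84/0.07 = 12.0000.
Prior odds = 10.2360/12.0000 = 0.8530, so P(H) = 0.8530/(1+0.8530) ≈ 0.46.

P(H) = 0.46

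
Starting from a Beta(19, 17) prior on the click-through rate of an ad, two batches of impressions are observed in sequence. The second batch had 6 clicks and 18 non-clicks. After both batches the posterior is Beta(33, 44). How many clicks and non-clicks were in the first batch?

Because Beta–binomial updating is additive in the counts, the combined data contributed (α_post−α_prior, β_post−β_prior) successes and failures.
Total across both batches: 33−19=14 clicks, 44−17=27 non-clicks.
Subtract the second batch: 14−6=8 clicks and 27−18=9 non-clicks.

8 clicks and 9 non-clicks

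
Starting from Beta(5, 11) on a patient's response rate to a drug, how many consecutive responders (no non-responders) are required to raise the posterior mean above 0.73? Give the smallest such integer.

After k responders and 0 non-responders the posterior is Beta(5+k, 11), with mean (5+k)/(5+11+k).
Set (5+k)/(16+k) > 0.73 and solve: k > (0.73·16 − 5)/(1 − 0.73) = 24.741.
The smallest integer exceeding 24.741 is 25.

k = 25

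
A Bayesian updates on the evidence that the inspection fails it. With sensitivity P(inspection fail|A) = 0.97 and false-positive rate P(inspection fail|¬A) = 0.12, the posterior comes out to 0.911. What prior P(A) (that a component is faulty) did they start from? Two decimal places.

Bayes' rule in odds form gives O(A|E) = O(A)·[P(E|A)/P(E|¬A)], hence O(A) = O(A|E)/LR.
Posterior odds = 0.911/(1−0.911) = 10.2360. LR = 0.97/0.12 = 8.0833.
Prior odds = 10.2360/8.0833 = 1.2663, so P(A) = 1.2663/(1+1.2663) ≈ 0.56.

P(A) = 0.56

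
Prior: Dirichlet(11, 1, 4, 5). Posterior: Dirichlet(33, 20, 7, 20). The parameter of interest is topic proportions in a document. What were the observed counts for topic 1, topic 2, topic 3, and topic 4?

For a Dirichlet(α) prior with multinomial counts c, the posterior is Dirichlet(α + c) componentwise.
Counts are posterior − prior componentwise: 33−11=22, 20−1=19, 7−4=3, 20−5=15.

counts (22, 19, 3, 15)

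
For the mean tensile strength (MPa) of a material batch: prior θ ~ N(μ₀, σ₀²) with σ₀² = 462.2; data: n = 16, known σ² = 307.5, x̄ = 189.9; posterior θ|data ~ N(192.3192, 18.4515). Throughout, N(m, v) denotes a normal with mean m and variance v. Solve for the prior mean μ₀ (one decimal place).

The posterior mean is a precision-weighted average: μ_n = (τ₀μ₀ + τ_data·x̄)/(τ₀+τ_data), with τ₀=1/σ₀² and τ_data=n/σ².
Here τ₀ = 1/462.2 = 0.002164 and τ_data = 16/307.5 = 0.052033, so τ_n = 0.054197.
Rearranging for μ₀: μ₀ = (μ_n·τ_n − τ_data·x̄)/τ₀ = (192.3192·0.054197 − 0.052033·189.9) / 0.002164 = 0.542057/0.002164 ≈ 250.5.

μ₀ = 250.5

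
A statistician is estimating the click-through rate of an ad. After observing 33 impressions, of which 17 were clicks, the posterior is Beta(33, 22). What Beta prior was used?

Beta(16, 6)

A Beta(a, b) prior with s successes and f failures in binomial data gives a Beta(a+s, b+f) posterior.
Subtract the data counts: 33−17=16, 22−16=6.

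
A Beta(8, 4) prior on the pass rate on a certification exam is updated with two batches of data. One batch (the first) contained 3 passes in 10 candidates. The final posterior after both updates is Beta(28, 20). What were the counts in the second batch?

Because Beta–binomial updating is additive in the counts, the combined data contributed (α_post−α_prior, β_post−β_prior) successes and failures.
Total across both batches: 28−8=20 passes, 20−4=16 failures.
Subtract the first batch: 20−3=17 passes and 16−7=9 failures.

17 passes and 9 failures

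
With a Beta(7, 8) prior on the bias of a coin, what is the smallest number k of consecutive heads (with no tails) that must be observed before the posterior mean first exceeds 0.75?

k = 18

After k heads and 0 tails the posterior is Beta(7+k, 8), with mean (7+k)/(7+8+k).
Set (7+k)/(15+k) > 0.75 and solve: k > (0.75·15 − 7)/(1 − 0.75) = 17.000.
The smallest integer exceeding 17.000 is 18.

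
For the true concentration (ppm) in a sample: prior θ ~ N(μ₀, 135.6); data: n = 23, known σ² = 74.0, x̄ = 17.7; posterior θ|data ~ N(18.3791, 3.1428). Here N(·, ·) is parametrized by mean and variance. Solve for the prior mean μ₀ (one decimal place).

The posterior mean is a precision-weighted average: μ_n = (τ₀μ₀ + τ_data·x̄)/(τ₀+τ_data), with τ₀=1/σ₀² and τ_data=n/σ².
Here τ₀ = 1/135.6 = 0.007375 and τ_data = 23/74.0 = 0.310811, so τ_n = 0.318186.
Rearranging for μ₀: μ₀ = (μ_n·τ_n − τ_data·x̄)/τ₀ = (18.3791·0.318186 − 0.310811·17.7) / 0.007375 = 0.346618/0.007375 ≈ 47.0.

μ₀ = 47.0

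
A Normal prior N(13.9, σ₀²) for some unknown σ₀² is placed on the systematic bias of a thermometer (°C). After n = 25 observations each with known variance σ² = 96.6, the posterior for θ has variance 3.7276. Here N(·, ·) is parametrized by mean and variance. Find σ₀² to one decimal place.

σ₀² = 105.6

For the Normal–Normal model with known σ², precisions add: τ_n = τ₀ + n/σ².
So 1/σ₀² = 1/3.7276 − 25/96.6 = 0.268269 − 0.258799 = 0.009470.
Hence σ₀² = 1/0.009470 ≈ 105.6.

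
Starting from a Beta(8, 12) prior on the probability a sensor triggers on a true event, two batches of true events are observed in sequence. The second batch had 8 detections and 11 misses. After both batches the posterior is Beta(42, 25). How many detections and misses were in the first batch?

26 detections and 2 misses

Because Beta–binomial updating is additive in the counts, the combined data contributed (α_post−α_prior, β_post−β_prior) successes and failures.
Total across both batches: 42−8=34 detections, 25−12=13 misses.
Subtract the second batch: 34−8=26 detections and 13−11=2 misses.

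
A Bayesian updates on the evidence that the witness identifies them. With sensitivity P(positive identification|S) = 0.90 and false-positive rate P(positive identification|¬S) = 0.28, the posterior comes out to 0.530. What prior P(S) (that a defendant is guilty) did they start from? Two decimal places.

P(S) = 0.26

In odds form, posterior odds = prior odds × likelihood ratio, so prior odds = posterior odds ÷ LR.
Posterior odds = 0.530/(1−0.530) = 1.1277. LR = 0.90/0.28 = 3.2143.
Prior odds = 1.1277/3.2143 = 0.3508, so P(S) = 0.3508/(1+0.3508) ≈ 0.26.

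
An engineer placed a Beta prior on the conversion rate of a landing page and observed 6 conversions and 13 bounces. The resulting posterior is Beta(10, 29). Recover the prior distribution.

A Beta(α, β) prior with s successes and f failures in binomial data gives a Beta(α+s, β+f) posterior.
Subtract the data counts: 10−6=4, 29−13=16.

Beta(4, 16)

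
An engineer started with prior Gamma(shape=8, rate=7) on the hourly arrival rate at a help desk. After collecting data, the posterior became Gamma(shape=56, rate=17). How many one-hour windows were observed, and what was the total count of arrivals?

n = 10 one-hour windows with total 48 arrivals

Gamma–Poisson conjugacy: posterior shape = α + Σxᵢ, posterior rate = β + n.
Matching: Σxᵢ = 56 − 8 = 48 and n = 17 − 7 = 10.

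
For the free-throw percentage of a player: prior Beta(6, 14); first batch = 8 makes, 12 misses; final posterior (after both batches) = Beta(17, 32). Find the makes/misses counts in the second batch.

Sequential conjugate updates are equivalent to a single update on the pooled data, so total successes = posterior α − prior α and total failures = posterior β − prior β.
Total across both batches: 17−6=11 makes, 32−14=18 misses.
Subtract the first batch: 11−8=3 makes and 18−12=6 misses.

3 makes and 6 misses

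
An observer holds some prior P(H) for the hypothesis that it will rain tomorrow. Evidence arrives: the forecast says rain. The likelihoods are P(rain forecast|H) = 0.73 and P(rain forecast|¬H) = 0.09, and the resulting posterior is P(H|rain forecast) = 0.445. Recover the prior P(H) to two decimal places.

P(H) = 0.09

Bayes' rule in odds form gives O(H|E) = O(H)·[P(E|H)/P(E|¬H)], hence O(H) = O(H|E)/LR.
Posterior odds = 0.445/(1−0.445) = 0.8018. LR = 0.73/0.09 = 8.1111.
Prior odds = 0.8018/8.1111 = 0.0989, so P(H) = 0.0989/(1+0.0989) ≈ 0.09.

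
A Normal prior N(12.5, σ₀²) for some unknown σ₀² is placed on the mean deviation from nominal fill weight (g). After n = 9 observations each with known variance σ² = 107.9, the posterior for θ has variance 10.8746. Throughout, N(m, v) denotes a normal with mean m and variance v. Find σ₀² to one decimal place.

σ₀² = 117.0

For the Normal–Normal model with known σ², precisions add: τ_n = τ₀ + n/σ².
So 1/σ₀² = 1/10.8746 − 9/107.9 = 0.091957 − 0.083411 = 0.008546.
Hence σ₀² = 1/0.008546 ≈ 117.0.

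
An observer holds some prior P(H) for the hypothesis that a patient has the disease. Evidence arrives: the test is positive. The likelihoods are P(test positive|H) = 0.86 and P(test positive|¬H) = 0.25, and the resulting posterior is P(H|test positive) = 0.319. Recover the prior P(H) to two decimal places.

Bayes' rule in odds form gives O(H|E) = O(H)·[P(E|H)/P(E|¬H)], hence O(H) = O(H|E)/LR.
Posterior odds = 0.319/(1−0.319) = 0.4684. LR = 0.86/0.25 = 3.4400.
Prior odds = 0.4684/3.4400 = 0.1362, so P(H) = 0.1362/(1+0.1362) ≈ 0.12.

P(H) = 0.12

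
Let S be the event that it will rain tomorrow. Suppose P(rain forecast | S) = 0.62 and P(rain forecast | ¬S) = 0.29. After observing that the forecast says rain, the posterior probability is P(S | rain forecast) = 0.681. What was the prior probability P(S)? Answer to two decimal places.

In odds form, posterior odds = prior odds × likelihood ratio, so prior odds = posterior odds ÷ LR.
Posterior odds = 0.681/(1−0.681) = 2.1348. LR = 0.62/0.29 = 2.1379.
Prior odds = 2.1348/2.1379 = 0.9985, so P(S) = 0.9985/(1+0.9985) ≈ 0.50.

P(S) = 0.50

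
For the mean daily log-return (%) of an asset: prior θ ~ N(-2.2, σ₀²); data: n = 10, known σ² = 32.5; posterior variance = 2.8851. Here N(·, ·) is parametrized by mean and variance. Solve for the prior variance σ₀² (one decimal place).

Posterior precision equals prior precision plus data precision: 1/σ_n² = 1/σ₀² + n/σ².
So 1/σ₀² = 1/2.8851 − 10/32.5 = 0.346608 − 0.307692 = 0.038916.
Hence σ₀² = 1/0.038916 ≈ 25.7.

σ₀² = 25.7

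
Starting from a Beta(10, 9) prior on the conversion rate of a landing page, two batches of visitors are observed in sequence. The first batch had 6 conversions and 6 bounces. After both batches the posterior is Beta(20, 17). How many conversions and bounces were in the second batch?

4 conversions and 2 bounces

Because Beta–binomial updating is additive in the counts, the combined data contributed (α_post−α_prior, β_post−β_prior) successes and failures.
Total across both batches: 20−10=10 conversions, 17−9=8 bounces.
Subtract the first batch: 10−6=4 conversions and 8−6=2 bounces.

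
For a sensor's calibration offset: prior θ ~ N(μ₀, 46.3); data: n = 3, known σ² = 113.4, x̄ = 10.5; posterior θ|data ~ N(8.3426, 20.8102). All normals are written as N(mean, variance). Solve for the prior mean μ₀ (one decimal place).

μ₀ = 5.7

The posterior mean is a precision-weighted average: μ_n = (τ₀μ₀ + τ_data·x̄)/(τ₀+τ_data), with τ₀=1/σ₀² and τ_data=n/σ².
Here τ₀ = 1/46.3 = 0.021598 and τ_data = 3/113.4 = 0.026455, so τ_n = 0.048053.
Rearranging for μ₀: μ₀ = (μ_n·τ_n − τ_data·x̄)/τ₀ = (8.3426·0.048053 − 0.026455·10.5) / 0.021598 = 0.123109/0.021598 ≈ 5.7.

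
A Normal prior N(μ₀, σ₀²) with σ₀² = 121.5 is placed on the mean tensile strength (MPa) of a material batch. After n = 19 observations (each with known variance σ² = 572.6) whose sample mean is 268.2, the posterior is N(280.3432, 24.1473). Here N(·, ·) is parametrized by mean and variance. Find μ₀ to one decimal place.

With known observation variance, the Normal–Normal posterior has precision τ_n = τ₀ + n/σ² and mean μ_n = (τ₀μ₀ + (n/σ²)x̄)/τ_n.
Here τ₀ = 1/121.5 = 0.008230 and τ_data = 19/572.6 = 0.033182, so τ_n = 0.041412.
Rearranging for μ₀: μ₀ = (μ_n·τ_n − τ_data·x̄)/τ₀ = (280.3432·0.041412 − 0.033182·268.2) / 0.008230 = 2.710160/0.008230 ≈ 329.3.

μ₀ = 329.3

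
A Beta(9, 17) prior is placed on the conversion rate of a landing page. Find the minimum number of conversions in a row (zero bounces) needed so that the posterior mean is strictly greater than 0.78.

k = 52

After k conversions and 0 bounces the posterior is Beta(9+k, 17), with mean (9+k)/(9+17+k).
Set (9+k)/(26+k) > 0.78 and solve: k > (0.78·26 − 9)/(1 − 0.78) = 51.273.
The smallest integer exceeding 51.273 is 52, and checking k=52: (61)/(78) = 0.7821 > 0.78.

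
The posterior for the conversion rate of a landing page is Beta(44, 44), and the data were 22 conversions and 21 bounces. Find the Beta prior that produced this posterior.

Under Beta–binomial conjugacy the posterior parameters are (α+s, β+f).
So α = 44 − 22 = 22 and β = 44 − 21 = 23.

Beta(22, 23)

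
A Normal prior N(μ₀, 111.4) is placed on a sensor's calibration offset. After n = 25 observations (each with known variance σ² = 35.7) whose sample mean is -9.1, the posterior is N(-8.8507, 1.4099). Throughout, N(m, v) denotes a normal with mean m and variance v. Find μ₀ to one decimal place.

μ₀ = 10.6

With known observation variance, the Normal–Normal posterior has precision τ_n = τ₀ + n/σ² and mean μ_n = (τ₀μ₀ + (n/σ²)x̄)/τ_n.
Here τ₀ = 1/111.4 = 0.008977 and τ_data = 25/35.7 = 0.700280, so τ_n = 0.709257.
Rearranging for μ₀: μ₀ = (μ_n·τ_n − τ_data·x̄)/τ₀ = (-8.8507·0.709257 − 0.700280·-9.1) / 0.008977 = 0.095127/0.008977 ≈ 10.6.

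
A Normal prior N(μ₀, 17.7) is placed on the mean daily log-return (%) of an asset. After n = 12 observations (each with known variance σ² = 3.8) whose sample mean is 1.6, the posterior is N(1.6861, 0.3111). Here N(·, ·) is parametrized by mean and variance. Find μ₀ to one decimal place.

With known observation variance, the Normal–Normal posterior has precision τ_n = τ₀ + n/σ² and mean μ_n = (τ₀μ₀ + (n/σ²)x̄)/τ_n.
Here τ₀ = 1/17.7 = 0.056497 and τ_data = 12/3.8 = 3.157895, so τ_n = 3.214392.
Rearranging for μ₀: μ₀ = (μ_n·τ_n − τ_data·x̄)/τ₀ = (1.6861·3.214392 − 3.157895·1.6) / 0.056497 = 0.367154/0.056497 ≈ 6.5.

μ₀ = 6.5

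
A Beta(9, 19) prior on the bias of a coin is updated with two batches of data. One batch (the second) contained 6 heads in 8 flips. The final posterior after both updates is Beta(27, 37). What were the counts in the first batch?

12 heads and 16 tails

Because Beta–binomial updating is additive in the counts, the combined data contributed (α_post−α_prior, β_post−β_prior) successes and failures.
Total across both batches: 27−9=18 heads, 37−19=18 tails.
Subtract the second batch: 18−6=12 heads and 18−2=16 tails.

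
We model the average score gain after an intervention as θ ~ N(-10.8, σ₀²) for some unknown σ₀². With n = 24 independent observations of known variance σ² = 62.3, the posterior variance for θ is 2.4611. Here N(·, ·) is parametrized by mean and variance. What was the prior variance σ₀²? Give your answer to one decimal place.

For the Normal–Normal model with known σ², precisions add: τ_n = τ₀ + n/σ².
So 1/σ₀² = 1/2.4611 − 24/62.3 = 0.406322 − 0.385233 = 0.021089.
Hence σ₀² = 1/0.021089 ≈ 47.4.

σ₀² = 47.4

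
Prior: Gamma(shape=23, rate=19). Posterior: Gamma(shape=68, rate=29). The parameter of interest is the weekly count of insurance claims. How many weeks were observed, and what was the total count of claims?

n = 10 weeks with total 45 claims

A Gamma(α, β) prior (rate parametrization) on a Poisson rate with n observations summing to S gives posterior Gamma(α+S, β+n).
Matching: Σxᵢ = 68 − 23 = 45 and n = 29 − 19 = 10.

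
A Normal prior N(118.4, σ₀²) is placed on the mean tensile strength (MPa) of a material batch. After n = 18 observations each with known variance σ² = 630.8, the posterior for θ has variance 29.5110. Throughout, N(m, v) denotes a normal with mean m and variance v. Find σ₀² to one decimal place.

σ₀² = 186.9

Posterior precision equals prior precision plus data precision: 1/σ_n² = 1/σ₀² + n/σ².
So 1/σ₀² = 1/29.5110 − 18/630.8 = 0.033886 − 0.028535 = 0.005351.
Hence σ₀² = 1/0.005351 ≈ 186.9.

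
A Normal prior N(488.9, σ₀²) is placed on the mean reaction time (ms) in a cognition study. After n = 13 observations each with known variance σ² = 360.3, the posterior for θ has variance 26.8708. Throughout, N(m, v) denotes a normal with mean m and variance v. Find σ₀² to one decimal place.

Posterior precision equals prior precision plus data precision: 1/σ_n² = 1/σ₀² + n/σ².
So 1/σ₀² = 1/26.8708 − 13/360.3 = 0.037215 − 0.036081 = 0.001134.
Hence σ₀² = 1/0.001134 ≈ 881.8.

σ₀² = 881.8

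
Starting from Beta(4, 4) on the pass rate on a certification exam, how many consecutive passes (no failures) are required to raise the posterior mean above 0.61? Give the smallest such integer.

k = 3

After k passes and 0 failures the posterior is Beta(4+k, 4), with mean (4+k)/(4+4+k).
Set (4+k)/(8+k) > 0.61 and solve: k > (0.61·8 − 4)/(1 − 0.61) = 2.256.
The smallest integer exceeding 2.256 is 3, and checking k=3: (7)/(11) = 0.6364 > 0.61.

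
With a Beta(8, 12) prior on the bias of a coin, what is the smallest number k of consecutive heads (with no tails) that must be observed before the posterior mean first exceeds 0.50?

k = 5

After k heads and 0 tails the posterior is Beta(8+k, 12), with mean (8+k)/(8+12+k).
Set (8+k)/(20+k) > 0.50 and solve: k > (0.50·20 − 8)/(1 − 0.50) = 4.000.
The smallest integer exceeding 4.000 is 5, and checking k=5: (13)/(25) = 0.5200 > 0.50.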